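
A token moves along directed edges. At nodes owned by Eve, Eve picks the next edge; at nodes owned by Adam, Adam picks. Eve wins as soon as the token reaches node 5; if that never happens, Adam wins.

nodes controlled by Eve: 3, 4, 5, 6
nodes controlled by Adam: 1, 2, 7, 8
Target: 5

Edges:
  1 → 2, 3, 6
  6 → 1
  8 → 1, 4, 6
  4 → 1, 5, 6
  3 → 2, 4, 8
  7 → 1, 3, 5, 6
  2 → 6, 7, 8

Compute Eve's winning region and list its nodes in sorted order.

A0 = {5}
A1: add {4} — 4 (Eve) has 4→5.
A2: add {3} — 3 (Eve) has 3→4.
A3 = A2; e.g. 1 (Adam) can still go to 2. Fixed point.
Eve's winning region = {3, 4, 5}.

3, 4, 5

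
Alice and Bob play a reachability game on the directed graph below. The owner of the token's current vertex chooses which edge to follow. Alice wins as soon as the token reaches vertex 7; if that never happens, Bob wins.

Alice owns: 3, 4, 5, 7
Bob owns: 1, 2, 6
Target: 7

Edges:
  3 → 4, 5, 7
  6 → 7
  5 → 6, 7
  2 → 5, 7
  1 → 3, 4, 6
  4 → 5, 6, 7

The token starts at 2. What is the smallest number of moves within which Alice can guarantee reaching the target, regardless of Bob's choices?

A0 = {7}
A1: add {3, 4, 5, 6} — 3 (Alice) has 3→7; 4 (Alice) has 4→7; 5 (Alice) has 5→7; 6 (Bob): all of {7} already in.
A2: add {1, 2} — 1 (Bob): all of {3, 4, 6} already in; 2 (Bob): all of {5, 7} already in.
A2 = all vertices. Fixed point.
2 enters the attractor at level 2, so Alice can force the target in 2 moves from there.

2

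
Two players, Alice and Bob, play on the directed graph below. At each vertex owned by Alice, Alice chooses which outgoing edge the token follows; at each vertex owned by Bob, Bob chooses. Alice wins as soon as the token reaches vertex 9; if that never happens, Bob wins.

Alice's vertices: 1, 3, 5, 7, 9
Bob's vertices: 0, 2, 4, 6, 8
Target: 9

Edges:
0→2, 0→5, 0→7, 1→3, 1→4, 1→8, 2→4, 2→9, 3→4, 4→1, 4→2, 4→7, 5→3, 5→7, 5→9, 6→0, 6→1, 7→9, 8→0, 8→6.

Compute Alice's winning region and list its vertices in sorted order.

5, 7, 9

A0 = {9}
A1: add {5, 7} — 5 (Alice) has 5→9; 7 (Alice) has 7→9.
A2 = A1; e.g. 0 (Bob) can still go to 2. Fixed point.
Alice's winning region = {5, 7, 9}.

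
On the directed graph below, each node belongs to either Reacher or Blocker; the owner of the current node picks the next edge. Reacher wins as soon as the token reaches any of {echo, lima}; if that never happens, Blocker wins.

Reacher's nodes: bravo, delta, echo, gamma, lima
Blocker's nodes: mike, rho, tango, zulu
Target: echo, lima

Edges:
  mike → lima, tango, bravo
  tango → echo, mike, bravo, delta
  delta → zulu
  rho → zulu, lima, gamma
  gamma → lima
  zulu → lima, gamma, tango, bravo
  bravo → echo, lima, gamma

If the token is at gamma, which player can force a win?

A0 = {echo, lima}
A1: add {bravo, gamma} — gamma (Reacher) has gamma→lima; bravo (Reacher) has bravo→echo.
A2 = A1; e.g. zulu (Blocker) can still go to tango. Fixed point.
gamma ∈ A1, so Reacher can force the target.

Reacher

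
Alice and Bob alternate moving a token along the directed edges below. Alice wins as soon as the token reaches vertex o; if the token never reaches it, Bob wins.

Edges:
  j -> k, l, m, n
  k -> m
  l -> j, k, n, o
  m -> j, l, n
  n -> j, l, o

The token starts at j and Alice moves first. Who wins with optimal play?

Track states (vertex, player-to-move).
A0 = {(o,Alice), (o,Bob)}
A1: add {(l,Alice), (n,Alice)}.
A2 = A1; e.g. (j,Alice) stays out. (j,Alice) never enters ⇒ Bob avoids the target.

Bob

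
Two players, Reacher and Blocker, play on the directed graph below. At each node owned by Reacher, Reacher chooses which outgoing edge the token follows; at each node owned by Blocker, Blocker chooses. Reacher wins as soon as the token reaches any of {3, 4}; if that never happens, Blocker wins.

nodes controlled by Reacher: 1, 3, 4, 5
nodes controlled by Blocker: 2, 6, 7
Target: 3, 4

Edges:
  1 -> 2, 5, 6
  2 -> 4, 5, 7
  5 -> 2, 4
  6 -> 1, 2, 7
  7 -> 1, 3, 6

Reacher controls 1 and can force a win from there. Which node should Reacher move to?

A0 = {3, 4}
A1: add {5} — 5 (Reacher) has 5→4.
A2: add {1} — 1 (Reacher) has 1→5.
A3 = A2; e.g. 2 (Blocker) can still go to 7. Fixed point.
From 1, successor 5 is in the attractor (rank 1); the other successors 2, 6 are not.

5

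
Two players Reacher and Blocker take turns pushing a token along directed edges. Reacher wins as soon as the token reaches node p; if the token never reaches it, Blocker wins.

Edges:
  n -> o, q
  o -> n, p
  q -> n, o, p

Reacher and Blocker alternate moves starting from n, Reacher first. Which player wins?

Track states (vertex, player-to-move).
A0 = {(p,Reacher), (p,Blocker)}
A1: add {(o,Reacher), (q,Reacher)}.
A2: add {(n,Blocker)}.
A3 = A2; e.g. (n,Reacher) stays out. (n,Reacher) never enters ⇒ Blocker avoids the target.

Blocker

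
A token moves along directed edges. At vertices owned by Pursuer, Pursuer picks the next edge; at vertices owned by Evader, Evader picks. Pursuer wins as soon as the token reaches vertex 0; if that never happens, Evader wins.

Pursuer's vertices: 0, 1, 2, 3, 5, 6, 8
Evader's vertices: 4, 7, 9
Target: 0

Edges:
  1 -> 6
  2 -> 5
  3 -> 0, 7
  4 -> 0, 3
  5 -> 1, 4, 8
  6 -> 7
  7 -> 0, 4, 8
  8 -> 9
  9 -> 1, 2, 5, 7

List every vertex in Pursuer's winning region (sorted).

0, 2, 3, 4, 5

A0 = {0}
A1: add {3} — 3 (Pursuer) has 3→0.
A2: add {4} — 4 (Evader): all of {0, 3} already in.
A3: add {5} — 5 (Pursuer) has 5→4.
A4: add {2} — 2 (Pursuer) has 2→5.
A5 = A4; e.g. 1 (Pursuer) has no edge into A4. Fixed point.
Pursuer's winning region = {0, 2, 3, 4, 5}.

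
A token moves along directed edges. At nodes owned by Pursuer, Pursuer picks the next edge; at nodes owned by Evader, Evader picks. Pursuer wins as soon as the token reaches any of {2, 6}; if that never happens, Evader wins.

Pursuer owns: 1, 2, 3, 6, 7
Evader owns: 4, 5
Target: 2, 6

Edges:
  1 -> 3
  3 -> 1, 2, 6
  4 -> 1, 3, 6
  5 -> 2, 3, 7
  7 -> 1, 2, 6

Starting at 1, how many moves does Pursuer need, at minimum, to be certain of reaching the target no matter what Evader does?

2

A0 = {2, 6}
A1: add {3, 7} — 3 (Pursuer) has 3→2; 7 (Pursuer) has 7→2.
A2: add {1, 5} — 1 (Pursuer) has 1→3; 5 (Evader): all of {2, 3, 7} already in.
1 enters the attractor at level 2, so Pursuer can force the target in 2 moves from there.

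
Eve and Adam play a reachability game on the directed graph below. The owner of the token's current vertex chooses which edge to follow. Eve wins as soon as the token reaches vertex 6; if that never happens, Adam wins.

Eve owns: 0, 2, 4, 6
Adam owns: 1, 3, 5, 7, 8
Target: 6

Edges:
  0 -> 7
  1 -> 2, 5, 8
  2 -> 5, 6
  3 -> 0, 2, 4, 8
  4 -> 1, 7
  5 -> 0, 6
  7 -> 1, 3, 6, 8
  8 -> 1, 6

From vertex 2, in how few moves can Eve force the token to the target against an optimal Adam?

A0 = {6}
A1: add {2} — 2 (Eve) has 2→6.
A2 = A1; e.g. 0 (Eve) has no edge into A1. Fixed point.
2 enters the attractor at level 1, so Eve can force the target in 1 move from there.

1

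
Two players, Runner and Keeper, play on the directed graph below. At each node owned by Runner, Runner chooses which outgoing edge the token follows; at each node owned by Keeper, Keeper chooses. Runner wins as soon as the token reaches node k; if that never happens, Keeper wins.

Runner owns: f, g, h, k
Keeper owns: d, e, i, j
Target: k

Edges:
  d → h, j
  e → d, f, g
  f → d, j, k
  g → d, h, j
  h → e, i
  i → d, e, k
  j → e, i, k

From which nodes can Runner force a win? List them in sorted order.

f, k

A0 = {k}
A1: add {f} — f (Runner) has f→k.
A2 = A1; e.g. d (Keeper) can still go to h. Fixed point.
Runner's winning region = {f, k}.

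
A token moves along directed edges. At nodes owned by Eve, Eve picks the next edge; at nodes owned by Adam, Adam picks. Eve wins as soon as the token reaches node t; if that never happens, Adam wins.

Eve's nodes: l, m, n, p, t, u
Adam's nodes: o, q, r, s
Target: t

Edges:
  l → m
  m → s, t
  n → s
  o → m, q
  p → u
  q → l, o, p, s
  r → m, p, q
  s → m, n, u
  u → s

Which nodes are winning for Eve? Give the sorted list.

l, m, t

A0 = {t}
A1: add {m} — m (Eve) has m→t.
A2: add {l} — l (Eve) has l→m.
A3 = A2; e.g. n (Eve) has no edge into A2. Fixed point.
Eve's winning region = {l, m, t}.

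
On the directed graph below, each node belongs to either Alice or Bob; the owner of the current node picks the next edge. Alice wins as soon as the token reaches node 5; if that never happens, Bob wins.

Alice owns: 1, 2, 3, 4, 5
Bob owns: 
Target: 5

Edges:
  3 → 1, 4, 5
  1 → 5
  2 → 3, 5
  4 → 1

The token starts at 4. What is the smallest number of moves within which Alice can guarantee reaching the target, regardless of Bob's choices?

A0 = {5}
A1: add {1, 2, 3} — 1 (Alice) has 1→5; 2 (Alice) has 2→5; 3 (Alice) has 3→5.
A2: add {4} — 4 (Alice) has 4→1.
A2 = all vertices. Fixed point.
4 enters the attractor at level 2, so Alice can force the target in 2 moves from there.

2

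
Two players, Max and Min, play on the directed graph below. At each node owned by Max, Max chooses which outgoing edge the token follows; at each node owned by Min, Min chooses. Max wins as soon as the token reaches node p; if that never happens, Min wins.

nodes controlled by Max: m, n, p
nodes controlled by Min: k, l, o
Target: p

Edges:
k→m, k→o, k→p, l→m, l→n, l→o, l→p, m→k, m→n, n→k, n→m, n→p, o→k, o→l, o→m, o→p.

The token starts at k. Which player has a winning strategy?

A0 = {p}
A1: add {n} — n (Max) has n→p.
A2: add {m} — m (Max) has m→n.
A3 = A2; e.g. k (Min) can still go to o. Fixed point.
k never enters the attractor, so Min can avoid the target forever.

Min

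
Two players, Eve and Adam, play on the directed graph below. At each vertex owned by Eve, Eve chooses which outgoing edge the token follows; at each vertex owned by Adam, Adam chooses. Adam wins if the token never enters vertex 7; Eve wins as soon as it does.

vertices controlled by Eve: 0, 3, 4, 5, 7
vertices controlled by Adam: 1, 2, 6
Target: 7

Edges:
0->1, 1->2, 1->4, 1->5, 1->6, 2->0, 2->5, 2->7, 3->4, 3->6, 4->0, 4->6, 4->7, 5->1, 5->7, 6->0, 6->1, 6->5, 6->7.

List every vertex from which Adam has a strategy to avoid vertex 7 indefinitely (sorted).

0, 1, 2, 6

A0 = {7}
A1: add {4, 5} — 4 (Eve) has 4→7; 5 (Eve) has 5→7.
A2: add {3} — 3 (Eve) has 3→4.
A3 = A2; e.g. 0 (Eve) has no edge into A2. Fixed point.
Eve's attractor = {3, 4, 5, 7}; Adam avoids the target exactly from the complement.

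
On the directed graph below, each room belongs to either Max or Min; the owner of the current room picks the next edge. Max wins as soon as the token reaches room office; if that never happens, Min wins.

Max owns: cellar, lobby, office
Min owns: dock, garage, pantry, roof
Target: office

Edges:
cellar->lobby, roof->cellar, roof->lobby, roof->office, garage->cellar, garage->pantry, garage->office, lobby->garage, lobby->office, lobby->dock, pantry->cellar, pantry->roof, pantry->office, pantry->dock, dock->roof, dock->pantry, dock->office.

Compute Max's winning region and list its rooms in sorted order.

A0 = {office}
A1: add {lobby} — lobby (Max) has lobby→office.
A2: add {cellar} — cellar (Max) has cellar→lobby.
A3: add {roof} — roof (Min): all of {cellar, lobby, office} already in.
A4 = A3; e.g. garage (Min) can still go to pantry. Fixed point.
Max's winning region = {cellar, lobby, office, roof}.

cellar, lobby, office, roof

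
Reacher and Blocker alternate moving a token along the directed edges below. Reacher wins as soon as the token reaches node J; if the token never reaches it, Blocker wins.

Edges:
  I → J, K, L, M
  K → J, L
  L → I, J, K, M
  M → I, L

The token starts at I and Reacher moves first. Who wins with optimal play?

Track states (vertex, player-to-move).
A0 = {(J,Reacher), (J,Blocker)}
A1: add {(I,Reacher), (K,Reacher), (L,Reacher)}.
(I,Reacher) ∈ A1 ⇒ Reacher forces the target.

Reacher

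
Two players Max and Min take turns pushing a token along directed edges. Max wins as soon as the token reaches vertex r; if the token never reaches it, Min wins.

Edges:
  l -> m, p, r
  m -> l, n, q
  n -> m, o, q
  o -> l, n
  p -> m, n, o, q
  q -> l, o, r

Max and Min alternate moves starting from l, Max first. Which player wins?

Max

Track states (vertex, player-to-move).
A0 = {(r,Max), (r,Min)}
A1: add {(l,Max), (q,Max)}.
(l,Max) ∈ A1 ⇒ Max forces the target.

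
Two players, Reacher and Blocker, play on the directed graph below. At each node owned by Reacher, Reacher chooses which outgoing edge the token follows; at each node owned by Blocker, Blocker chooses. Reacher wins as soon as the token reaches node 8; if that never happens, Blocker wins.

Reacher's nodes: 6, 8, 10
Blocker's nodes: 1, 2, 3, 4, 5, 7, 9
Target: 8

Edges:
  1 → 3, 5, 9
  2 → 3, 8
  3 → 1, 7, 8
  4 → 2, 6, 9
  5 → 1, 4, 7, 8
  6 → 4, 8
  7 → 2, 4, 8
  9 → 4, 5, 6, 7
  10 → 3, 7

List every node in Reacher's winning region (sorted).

A0 = {8}
A1: add {6} — 6 (Reacher) has 6→8.
A2 = A1; e.g. 1 (Blocker) can still go to 3. Fixed point.
Reacher's winning region = {6, 8}.

6, 8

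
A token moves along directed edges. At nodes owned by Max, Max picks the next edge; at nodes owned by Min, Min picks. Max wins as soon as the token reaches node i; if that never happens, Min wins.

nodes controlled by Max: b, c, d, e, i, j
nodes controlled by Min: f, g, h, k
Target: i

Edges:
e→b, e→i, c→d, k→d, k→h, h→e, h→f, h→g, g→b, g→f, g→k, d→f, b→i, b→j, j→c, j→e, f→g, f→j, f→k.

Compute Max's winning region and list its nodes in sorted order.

b, e, i, j

A0 = {i}
A1: add {b, e} — b (Max) has b→i; e (Max) has e→i.
A2: add {j} — j (Max) has j→e.
A3 = A2; e.g. c (Max) has no edge into A2. Fixed point.
Max's winning region = {b, e, i, j}.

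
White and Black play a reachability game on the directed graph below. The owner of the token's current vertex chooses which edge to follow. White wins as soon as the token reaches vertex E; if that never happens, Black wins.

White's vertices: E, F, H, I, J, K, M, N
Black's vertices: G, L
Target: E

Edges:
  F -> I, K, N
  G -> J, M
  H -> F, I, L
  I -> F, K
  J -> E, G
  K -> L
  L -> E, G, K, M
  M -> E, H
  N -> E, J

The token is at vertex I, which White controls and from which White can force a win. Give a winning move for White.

A0 = {E}
A1: add {J, M, N} — J (White) has J→E; M (White) has M→E; N (White) has N→E.
A2: add {F, G} — F (White) has F→N; G (Black): all of {J, M} already in.
A3: add {H, I} — H (White) has H→F; I (White) has I→F.
A4 = A3; e.g. K (White) has no edge into A3. Fixed point.
From I, successor F is in the attractor (rank 2); the other successor K is not.

F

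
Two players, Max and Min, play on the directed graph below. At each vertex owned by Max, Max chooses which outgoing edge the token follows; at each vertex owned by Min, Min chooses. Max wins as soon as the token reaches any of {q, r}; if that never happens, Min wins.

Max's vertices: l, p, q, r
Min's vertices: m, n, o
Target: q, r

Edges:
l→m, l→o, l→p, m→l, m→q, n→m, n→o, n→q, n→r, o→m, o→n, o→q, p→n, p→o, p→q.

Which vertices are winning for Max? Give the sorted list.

l, m, p, q, r

A0 = {q, r}
A1: add {p} — p (Max) has p→q.
A2: add {l} — l (Max) has l→p.
A3: add {m} — m (Min): all of {l, q} already in.
A4 = A3; e.g. n (Min) can still go to o. Fixed point.
Max's winning region = {l, m, p, q, r}.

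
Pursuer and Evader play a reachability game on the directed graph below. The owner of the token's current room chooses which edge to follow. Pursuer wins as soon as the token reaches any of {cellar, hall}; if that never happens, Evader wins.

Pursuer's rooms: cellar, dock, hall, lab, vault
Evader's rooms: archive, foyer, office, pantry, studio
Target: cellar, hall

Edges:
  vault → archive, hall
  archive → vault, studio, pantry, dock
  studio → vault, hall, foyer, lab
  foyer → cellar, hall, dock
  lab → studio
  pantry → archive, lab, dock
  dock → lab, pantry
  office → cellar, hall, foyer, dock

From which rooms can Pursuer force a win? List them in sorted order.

A0 = {cellar, hall}
A1: add {vault} — vault (Pursuer) has vault→hall.
A2 = A1; e.g. archive (Evader) can still go to studio. Fixed point.
Pursuer's winning region = {cellar, hall, vault}.

cellar, hall, vault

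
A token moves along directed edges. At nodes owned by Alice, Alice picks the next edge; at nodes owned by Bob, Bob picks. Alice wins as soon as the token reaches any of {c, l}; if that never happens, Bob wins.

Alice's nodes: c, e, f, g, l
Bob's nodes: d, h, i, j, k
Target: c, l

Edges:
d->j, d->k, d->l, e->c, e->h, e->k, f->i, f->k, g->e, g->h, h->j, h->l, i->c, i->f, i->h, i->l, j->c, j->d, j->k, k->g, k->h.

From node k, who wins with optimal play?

A0 = {c, l}
A1: add {e} — e (Alice) has e→c.
A2: add {g} — g (Alice) has g→e.
A3 = A2; e.g. d (Bob) can still go to j. Fixed point.
k never enters the attractor, so Bob can avoid the target forever.

Bob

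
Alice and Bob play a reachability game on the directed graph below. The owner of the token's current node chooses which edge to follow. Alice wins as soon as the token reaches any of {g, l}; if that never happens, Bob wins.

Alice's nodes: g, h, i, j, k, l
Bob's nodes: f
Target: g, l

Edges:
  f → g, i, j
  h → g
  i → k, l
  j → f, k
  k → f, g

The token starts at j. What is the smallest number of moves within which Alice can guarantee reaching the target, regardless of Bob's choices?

2

A0 = {g, l}
A1: add {h, i, k} — h (Alice) has h→g; i (Alice) has i→l; k (Alice) has k→g.
A2: add {j} — j (Alice) has j→k.
j enters the attractor at level 2, so Alice can force the target in 2 moves from there.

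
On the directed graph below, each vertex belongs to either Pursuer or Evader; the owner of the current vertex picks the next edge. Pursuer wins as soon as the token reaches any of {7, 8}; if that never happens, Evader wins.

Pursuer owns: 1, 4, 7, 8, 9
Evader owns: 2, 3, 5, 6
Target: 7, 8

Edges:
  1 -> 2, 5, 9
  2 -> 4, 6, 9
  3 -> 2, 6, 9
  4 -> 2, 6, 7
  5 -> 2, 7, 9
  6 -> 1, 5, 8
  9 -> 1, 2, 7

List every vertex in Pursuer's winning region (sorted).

1, 4, 7, 8, 9

A0 = {7, 8}
A1: add {4, 9} — 4 (Pursuer) has 4→7; 9 (Pursuer) has 9→7.
A2: add {1} — 1 (Pursuer) has 1→9.
A3 = A2; e.g. 2 (Evader) can still go to 6. Fixed point.
Pursuer's winning region = {1, 4, 7, 8, 9}.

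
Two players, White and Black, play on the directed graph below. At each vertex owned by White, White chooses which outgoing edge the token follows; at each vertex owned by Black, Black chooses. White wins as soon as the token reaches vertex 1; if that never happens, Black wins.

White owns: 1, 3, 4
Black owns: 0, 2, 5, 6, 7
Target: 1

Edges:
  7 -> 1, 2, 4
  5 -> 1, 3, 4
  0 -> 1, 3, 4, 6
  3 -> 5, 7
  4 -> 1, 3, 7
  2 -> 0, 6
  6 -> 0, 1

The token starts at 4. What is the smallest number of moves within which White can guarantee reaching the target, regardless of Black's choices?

1

A0 = {1}
A1: add {4} — 4 (White) has 4→1.
A2 = A1; e.g. 0 (Black) can still go to 3. Fixed point.
4 enters the attractor at level 1, so White can force the target in 1 move from there.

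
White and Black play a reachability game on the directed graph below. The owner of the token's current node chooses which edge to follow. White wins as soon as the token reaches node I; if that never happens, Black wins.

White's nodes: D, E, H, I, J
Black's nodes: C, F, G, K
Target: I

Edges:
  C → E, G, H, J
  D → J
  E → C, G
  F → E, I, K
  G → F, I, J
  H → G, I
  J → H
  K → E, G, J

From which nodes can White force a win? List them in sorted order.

A0 = {I}
A1: add {H} — H (White) has H→I.
A2: add {J} — J (White) has J→H.
A3: add {D} — D (White) has D→J.
A4 = A3; e.g. C (Black) can still go to E. Fixed point.
White's winning region = {D, H, I, J}.

D, H, I, J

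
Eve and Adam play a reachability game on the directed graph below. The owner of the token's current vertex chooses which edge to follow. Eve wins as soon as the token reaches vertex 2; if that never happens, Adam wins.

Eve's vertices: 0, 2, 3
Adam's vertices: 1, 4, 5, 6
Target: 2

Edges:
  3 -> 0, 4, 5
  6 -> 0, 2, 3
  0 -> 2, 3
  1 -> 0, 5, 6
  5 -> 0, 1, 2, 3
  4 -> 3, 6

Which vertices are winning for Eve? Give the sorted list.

0, 2, 3, 4, 6

A0 = {2}
A1: add {0} — 0 (Eve) has 0→2.
A2: add {3} — 3 (Eve) has 3→0.
A3: add {6} — 6 (Adam): all of {0, 2, 3} already in.
A4: add {4} — 4 (Adam): all of {3, 6} already in.
A5 = A4; e.g. 1 (Adam) can still go to 5. Fixed point.
Eve's winning region = {0, 2, 3, 4, 6}.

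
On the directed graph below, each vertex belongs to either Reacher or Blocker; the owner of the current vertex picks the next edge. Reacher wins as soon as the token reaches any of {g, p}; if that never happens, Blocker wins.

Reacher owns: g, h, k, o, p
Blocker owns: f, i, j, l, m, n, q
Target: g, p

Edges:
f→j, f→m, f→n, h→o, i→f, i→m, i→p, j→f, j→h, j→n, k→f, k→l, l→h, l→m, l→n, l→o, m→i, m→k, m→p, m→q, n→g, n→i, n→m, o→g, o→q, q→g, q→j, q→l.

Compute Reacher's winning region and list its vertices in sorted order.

A0 = {g, p}
A1: add {o} — o (Reacher) has o→g.
A2: add {h} — h (Reacher) has h→o.
A3 = A2; e.g. f (Blocker) can still go to j. Fixed point.
Reacher's winning region = {g, h, o, p}.

g, h, o, p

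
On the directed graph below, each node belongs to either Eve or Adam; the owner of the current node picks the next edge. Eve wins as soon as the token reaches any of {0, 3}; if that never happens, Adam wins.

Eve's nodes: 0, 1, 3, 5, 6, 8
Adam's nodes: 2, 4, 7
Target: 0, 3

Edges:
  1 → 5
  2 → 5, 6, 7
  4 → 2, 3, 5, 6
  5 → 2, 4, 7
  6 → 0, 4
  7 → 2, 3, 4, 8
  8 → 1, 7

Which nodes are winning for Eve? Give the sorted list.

A0 = {0, 3}
A1: add {6} — 6 (Eve) has 6→0.
A2 = A1; e.g. 1 (Eve) has no edge into A1. Fixed point.
Eve's winning region = {0, 3, 6}.

0, 3, 6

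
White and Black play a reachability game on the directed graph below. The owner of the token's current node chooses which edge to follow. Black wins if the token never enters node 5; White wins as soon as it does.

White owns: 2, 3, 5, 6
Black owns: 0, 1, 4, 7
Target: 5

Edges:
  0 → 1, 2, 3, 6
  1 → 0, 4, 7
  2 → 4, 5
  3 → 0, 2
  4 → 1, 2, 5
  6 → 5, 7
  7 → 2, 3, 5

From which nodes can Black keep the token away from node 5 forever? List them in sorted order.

0, 1, 4

A0 = {5}
A1: add {2, 6} — 2 (White) has 2→5; 6 (White) has 6→5.
A2: add {3} — 3 (White) has 3→2.
A3: add {7} — 7 (Black): all of {2, 3, 5} already in.
A4 = A3; e.g. 0 (Black) can still go to 1. Fixed point.
White's attractor = {2, 3, 5, 6, 7}; Black avoids the target exactly from the complement.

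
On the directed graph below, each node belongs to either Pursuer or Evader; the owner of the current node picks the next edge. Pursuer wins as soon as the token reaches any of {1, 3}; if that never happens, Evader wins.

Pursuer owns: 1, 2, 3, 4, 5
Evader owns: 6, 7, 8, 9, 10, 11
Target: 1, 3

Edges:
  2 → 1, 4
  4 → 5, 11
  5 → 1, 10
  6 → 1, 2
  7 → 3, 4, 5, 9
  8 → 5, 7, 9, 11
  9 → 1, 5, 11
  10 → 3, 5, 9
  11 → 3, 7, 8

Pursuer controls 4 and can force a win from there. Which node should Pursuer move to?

A0 = {1, 3}
A1: add {2, 5} — 2 (Pursuer) has 2→1; 5 (Pursuer) has 5→1.
A2: add {4, 6} — 4 (Pursuer) has 4→5; 6 (Evader): all of {1, 2} already in.
A3 = A2; e.g. 7 (Evader) can still go to 9. Fixed point.
From 4, successor 5 is in the attractor (rank 1); the other successor 11 is not.

5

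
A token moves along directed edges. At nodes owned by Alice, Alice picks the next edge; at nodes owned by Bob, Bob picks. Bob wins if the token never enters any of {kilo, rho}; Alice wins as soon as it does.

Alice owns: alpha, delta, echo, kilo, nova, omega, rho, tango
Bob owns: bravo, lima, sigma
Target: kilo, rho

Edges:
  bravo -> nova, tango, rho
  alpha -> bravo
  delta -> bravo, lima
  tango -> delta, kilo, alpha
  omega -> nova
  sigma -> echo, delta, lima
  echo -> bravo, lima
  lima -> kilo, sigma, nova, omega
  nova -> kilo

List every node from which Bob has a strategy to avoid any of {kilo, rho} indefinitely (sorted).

A0 = {kilo, rho}
A1: add {nova, tango} — nova (Alice) has nova→kilo; tango (Alice) has tango→kilo.
A2: add {bravo, omega} — bravo (Bob): all of {nova, tango, rho} already in; omega (Alice) has omega→nova.
A3: add {alpha, delta, echo} — echo (Alice) has echo→bravo; delta (Alice) has delta→bravo; alpha (Alice) has alpha→bravo.
A4 = A3; e.g. sigma (Bob) can still go to lima. Fixed point.
Alice's attractor = {alpha, bravo, delta, echo, kilo, nova, omega, rho, tango}; Bob avoids the target exactly from the complement.

lima, sigma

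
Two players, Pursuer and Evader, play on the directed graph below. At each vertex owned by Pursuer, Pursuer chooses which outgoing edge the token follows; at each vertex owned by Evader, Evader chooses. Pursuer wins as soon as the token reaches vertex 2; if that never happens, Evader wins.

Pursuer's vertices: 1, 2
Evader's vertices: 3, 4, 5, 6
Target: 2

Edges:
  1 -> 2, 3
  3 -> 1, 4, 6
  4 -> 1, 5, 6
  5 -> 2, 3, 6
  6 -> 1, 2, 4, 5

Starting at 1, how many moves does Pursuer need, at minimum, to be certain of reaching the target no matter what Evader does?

A0 = {2}
A1: add {1} — 1 (Pursuer) has 1→2.
A2 = A1; e.g. 3 (Evader) can still go to 4. Fixed point.
1 enters the attractor at level 1, so Pursuer can force the target in 1 move from there.

1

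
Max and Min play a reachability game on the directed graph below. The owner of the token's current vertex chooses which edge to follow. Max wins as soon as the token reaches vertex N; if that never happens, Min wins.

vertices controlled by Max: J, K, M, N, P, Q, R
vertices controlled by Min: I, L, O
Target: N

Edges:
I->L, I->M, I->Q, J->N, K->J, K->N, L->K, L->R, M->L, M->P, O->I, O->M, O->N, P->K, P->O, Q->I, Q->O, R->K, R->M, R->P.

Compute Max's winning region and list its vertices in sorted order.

A0 = {N}
A1: add {J, K} — J (Max) has J→N; K (Max) has K→N.
A2: add {P, R} — P (Max) has P→K; R (Max) has R→K.
A3: add {L, M} — L (Min): all of {K, R} already in; M (Max) has M→P.
A4 = A3; e.g. I (Min) can still go to Q. Fixed point.
Max's winning region = {J, K, L, M, N, P, R}.

J, K, L, M, N, P, R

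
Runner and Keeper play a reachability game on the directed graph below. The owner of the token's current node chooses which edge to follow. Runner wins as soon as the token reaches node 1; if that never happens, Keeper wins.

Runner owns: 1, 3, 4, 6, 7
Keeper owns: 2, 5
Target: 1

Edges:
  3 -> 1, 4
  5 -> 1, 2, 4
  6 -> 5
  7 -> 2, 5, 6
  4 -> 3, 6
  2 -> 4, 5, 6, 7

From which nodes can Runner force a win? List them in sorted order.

1, 3, 4

A0 = {1}
A1: add {3} — 3 (Runner) has 3→1.
A2: add {4} — 4 (Runner) has 4→3.
A3 = A2; e.g. 2 (Keeper) can still go to 5. Fixed point.
Runner's winning region = {1, 3, 4}.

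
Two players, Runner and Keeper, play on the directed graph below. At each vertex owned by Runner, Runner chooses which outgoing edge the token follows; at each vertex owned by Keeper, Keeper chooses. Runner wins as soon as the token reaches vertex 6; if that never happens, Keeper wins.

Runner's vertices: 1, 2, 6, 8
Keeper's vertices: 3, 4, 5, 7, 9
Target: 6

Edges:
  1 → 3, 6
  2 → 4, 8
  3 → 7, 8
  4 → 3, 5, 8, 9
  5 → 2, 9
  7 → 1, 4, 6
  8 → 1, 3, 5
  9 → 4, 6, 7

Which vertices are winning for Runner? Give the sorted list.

1, 2, 6, 8

A0 = {6}
A1: add {1} — 1 (Runner) has 1→6.
A2: add {8} — 8 (Runner) has 8→1.
A3: add {2} — 2 (Runner) has 2→8.
A4 = A3; e.g. 3 (Keeper) can still go to 7. Fixed point.
Runner's winning region = {1, 2, 6, 8}.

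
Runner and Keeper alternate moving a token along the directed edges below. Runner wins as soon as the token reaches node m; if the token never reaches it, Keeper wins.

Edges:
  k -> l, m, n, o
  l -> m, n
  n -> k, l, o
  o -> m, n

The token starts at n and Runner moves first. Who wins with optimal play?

Keeper

Track states (vertex, player-to-move).
A0 = {(m,Runner), (m,Keeper)}
A1: add {(k,Runner), (l,Runner), (o,Runner)}.
A2: add {(n,Keeper)}.
A3 = A2; e.g. (k,Keeper) stays out. (n,Runner) never enters ⇒ Keeper avoids the target.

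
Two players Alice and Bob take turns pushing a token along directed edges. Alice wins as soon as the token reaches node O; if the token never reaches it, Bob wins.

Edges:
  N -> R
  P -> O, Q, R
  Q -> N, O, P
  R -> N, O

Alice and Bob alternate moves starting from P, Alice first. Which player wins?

Alice

Track states (vertex, player-to-move).
A0 = {(O,Alice), (O,Bob)}
A1: add {(P,Alice), (Q,Alice), (R,Alice)}.
(P,Alice) ∈ A1 ⇒ Alice forces the target.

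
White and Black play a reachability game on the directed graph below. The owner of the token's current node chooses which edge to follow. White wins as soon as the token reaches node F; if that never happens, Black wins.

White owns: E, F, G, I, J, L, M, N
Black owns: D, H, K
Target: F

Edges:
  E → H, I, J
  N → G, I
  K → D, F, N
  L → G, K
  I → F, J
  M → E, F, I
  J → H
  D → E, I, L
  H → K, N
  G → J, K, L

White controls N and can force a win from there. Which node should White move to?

A0 = {F}
A1: add {I, M} — I (White) has I→F; M (White) has M→F.
A2: add {E, N} — E (White) has E→I; N (White) has N→I.
A3 = A2; e.g. D (Black) can still go to L. Fixed point.
From N, successor I is in the attractor (rank 1); the other successor G is not.

I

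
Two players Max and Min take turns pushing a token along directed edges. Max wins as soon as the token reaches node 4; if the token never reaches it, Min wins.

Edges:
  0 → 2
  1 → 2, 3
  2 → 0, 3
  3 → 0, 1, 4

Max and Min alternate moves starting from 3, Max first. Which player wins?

Max

Track states (vertex, player-to-move).
A0 = {(4,Max), (4,Min)}
A1: add {(3,Max)}.
(3,Max) ∈ A1 ⇒ Max forces the target.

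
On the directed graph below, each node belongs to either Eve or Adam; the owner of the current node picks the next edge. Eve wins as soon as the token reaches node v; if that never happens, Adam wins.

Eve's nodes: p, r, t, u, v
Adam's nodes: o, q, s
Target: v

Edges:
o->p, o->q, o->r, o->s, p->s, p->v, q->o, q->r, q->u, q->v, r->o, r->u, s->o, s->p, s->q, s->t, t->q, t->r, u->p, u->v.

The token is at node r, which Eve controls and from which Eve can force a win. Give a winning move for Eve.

A0 = {v}
A1: add {p, u} — p (Eve) has p→v; u (Eve) has u→v.
A2: add {r} — r (Eve) has r→u.
A3: add {t} — t (Eve) has t→r.
A4 = A3; e.g. o (Adam) can still go to q. Fixed point.
From r, successor u is in the attractor (rank 1); the other successor o is not.

u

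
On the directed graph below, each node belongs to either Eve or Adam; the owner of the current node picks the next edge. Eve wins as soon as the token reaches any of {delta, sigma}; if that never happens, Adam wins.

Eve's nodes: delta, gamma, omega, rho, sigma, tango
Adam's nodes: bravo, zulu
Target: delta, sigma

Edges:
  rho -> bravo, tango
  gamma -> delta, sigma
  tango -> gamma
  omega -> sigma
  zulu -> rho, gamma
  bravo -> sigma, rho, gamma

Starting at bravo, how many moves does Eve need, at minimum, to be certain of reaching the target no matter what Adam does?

4

A0 = {delta, sigma}
A1: add {gamma, omega} — omega (Eve) has omega→sigma; gamma (Eve) has gamma→delta.
A2: add {tango} — tango (Eve) has tango→gamma.
A3: add {rho} — rho (Eve) has rho→tango.
A4: add {bravo, zulu} — zulu (Adam): all of {rho, gamma} already in; bravo (Adam): all of {sigma, rho, gamma} already in.
A4 = all vertices. Fixed point.
bravo enters the attractor at level 4, so Eve can force the target in 4 moves from there.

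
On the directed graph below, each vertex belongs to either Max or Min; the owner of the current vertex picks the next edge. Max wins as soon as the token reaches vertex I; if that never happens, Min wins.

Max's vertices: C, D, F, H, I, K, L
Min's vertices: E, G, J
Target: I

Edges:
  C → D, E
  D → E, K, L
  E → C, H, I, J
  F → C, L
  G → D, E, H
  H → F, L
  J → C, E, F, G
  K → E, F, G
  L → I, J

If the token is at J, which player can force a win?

A0 = {I}
A1: add {L} — L (Max) has L→I.
A2: add {D, F, H} — D (Max) has D→L; F (Max) has F→L; H (Max) has H→L.
A3: add {C, K} — C (Max) has C→D; K (Max) has K→F.
A4 = A3; e.g. E (Min) can still go to J. Fixed point.
J never enters the attractor, so Min can avoid the target forever.

Min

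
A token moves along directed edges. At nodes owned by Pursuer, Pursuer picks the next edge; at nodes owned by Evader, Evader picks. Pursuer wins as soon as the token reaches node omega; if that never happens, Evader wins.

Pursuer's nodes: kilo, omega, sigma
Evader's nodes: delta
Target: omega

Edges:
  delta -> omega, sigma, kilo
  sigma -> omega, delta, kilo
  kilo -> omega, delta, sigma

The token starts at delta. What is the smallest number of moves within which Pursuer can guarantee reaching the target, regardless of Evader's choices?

2

A0 = {omega}
A1: add {kilo, sigma} — sigma (Pursuer) has sigma→omega; kilo (Pursuer) has kilo→omega.
A2: add {delta} — delta (Evader): all of {omega, sigma, kilo} already in.
A2 = all vertices. Fixed point.
delta enters the attractor at level 2, so Pursuer can force the target in 2 moves from there.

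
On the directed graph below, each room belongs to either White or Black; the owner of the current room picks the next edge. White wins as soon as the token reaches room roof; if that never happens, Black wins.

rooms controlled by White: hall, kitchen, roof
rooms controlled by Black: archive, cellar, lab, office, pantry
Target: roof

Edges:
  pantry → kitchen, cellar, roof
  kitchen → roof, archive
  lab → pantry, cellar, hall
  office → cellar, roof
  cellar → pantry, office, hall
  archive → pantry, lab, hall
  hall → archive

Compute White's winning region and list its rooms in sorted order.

A0 = {roof}
A1: add {kitchen} — kitchen (White) has kitchen→roof.
A2 = A1; e.g. pantry (Black) can still go to cellar. Fixed point.
White's winning region = {kitchen, roof}.

kitchen, roof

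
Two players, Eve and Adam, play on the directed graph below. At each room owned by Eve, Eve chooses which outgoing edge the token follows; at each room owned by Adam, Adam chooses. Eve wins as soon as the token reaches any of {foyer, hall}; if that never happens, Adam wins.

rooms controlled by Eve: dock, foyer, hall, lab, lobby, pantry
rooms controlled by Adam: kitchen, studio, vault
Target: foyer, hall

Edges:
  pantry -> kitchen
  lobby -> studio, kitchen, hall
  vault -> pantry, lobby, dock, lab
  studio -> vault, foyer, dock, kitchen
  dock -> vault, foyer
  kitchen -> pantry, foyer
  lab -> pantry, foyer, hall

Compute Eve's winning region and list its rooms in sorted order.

dock, foyer, hall, lab, lobby

A0 = {foyer, hall}
A1: add {dock, lab, lobby} — lobby (Eve) has lobby→hall; dock (Eve) has dock→foyer; lab (Eve) has lab→foyer.
A2 = A1; e.g. pantry (Eve) has no edge into A1. Fixed point.
Eve's winning region = {dock, foyer, hall, lab, lobby}.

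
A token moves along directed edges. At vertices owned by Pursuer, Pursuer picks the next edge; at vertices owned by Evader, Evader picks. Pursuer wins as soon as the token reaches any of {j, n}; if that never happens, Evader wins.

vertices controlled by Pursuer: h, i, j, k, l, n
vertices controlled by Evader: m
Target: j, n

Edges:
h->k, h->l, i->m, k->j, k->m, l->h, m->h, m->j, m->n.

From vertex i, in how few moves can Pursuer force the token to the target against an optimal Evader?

4

A0 = {j, n}
A1: add {k} — k (Pursuer) has k→j.
A2: add {h} — h (Pursuer) has h→k.
A3: add {l, m} — l (Pursuer) has l→h; m (Evader): all of {h, j, n} already in.
A4: add {i} — i (Pursuer) has i→m.
A4 = all vertices. Fixed point.
i enters the attractor at level 4, so Pursuer can force the target in 4 moves from there.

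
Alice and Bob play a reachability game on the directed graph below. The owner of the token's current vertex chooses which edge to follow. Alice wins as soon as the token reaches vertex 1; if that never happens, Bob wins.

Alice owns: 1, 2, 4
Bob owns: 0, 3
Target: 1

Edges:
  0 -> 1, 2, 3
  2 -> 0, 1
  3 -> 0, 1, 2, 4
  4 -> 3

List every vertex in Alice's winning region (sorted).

1, 2

A0 = {1}
A1: add {2} — 2 (Alice) has 2→1.
A2 = A1; e.g. 0 (Bob) can still go to 3. Fixed point.
Alice's winning region = {1, 2}.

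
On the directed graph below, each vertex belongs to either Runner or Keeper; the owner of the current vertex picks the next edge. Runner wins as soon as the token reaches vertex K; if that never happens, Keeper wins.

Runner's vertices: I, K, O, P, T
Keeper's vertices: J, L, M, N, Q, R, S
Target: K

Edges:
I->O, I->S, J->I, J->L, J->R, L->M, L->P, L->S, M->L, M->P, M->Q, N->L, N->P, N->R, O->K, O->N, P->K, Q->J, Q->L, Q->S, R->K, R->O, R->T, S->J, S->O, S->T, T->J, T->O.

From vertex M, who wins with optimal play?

Keeper

A0 = {K}
A1: add {O, P} — O (Runner) has O→K; P (Runner) has P→K.
A2: add {I, T} — I (Runner) has I→O; T (Runner) has T→O.
A3: add {R} — R (Keeper): all of {K, O, T} already in.
A4 = A3; e.g. J (Keeper) can still go to L. Fixed point.
M never enters the attractor, so Keeper can avoid the target forever.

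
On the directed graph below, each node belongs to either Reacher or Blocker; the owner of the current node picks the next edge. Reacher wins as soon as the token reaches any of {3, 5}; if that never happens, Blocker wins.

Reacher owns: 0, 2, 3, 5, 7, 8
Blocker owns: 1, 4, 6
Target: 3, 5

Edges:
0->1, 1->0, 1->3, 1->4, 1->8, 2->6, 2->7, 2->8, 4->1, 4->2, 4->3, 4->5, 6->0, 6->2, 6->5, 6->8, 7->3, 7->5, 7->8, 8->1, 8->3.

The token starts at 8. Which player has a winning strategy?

A0 = {3, 5}
A1: add {7, 8} — 7 (Reacher) has 7→3; 8 (Reacher) has 8→3.
8 ∈ A1, so Reacher can force the target.

Reacher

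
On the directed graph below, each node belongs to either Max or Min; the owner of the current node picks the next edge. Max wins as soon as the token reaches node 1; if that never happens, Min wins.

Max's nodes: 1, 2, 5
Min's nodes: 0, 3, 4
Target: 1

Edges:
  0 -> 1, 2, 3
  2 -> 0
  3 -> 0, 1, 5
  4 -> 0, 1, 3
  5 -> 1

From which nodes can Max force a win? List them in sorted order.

A0 = {1}
A1: add {5} — 5 (Max) has 5→1.
A2 = A1; e.g. 0 (Min) can still go to 2. Fixed point.
Max's winning region = {1, 5}.

1, 5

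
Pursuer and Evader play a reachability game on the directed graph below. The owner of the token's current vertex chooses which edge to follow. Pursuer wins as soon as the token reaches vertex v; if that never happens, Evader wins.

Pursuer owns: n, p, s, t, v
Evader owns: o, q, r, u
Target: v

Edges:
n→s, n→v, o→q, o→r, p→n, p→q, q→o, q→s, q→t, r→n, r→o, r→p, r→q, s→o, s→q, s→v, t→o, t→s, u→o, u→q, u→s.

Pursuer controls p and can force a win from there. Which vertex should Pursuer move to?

n

A0 = {v}
A1: add {n, s} — n (Pursuer) has n→v; s (Pursuer) has s→v.
A2: add {p, t} — p (Pursuer) has p→n; t (Pursuer) has t→s.
A3 = A2; e.g. o (Evader) can still go to q. Fixed point.
From p, successor n is in the attractor (rank 1); the other successor q is not.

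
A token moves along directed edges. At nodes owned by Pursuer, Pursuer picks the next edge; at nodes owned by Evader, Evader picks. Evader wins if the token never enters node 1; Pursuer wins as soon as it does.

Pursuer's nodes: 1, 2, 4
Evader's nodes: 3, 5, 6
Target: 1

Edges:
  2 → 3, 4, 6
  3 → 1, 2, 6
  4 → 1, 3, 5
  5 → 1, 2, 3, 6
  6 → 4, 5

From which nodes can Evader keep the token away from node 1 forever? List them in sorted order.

3, 5, 6

A0 = {1}
A1: add {4} — 4 (Pursuer) has 4→1.
A2: add {2} — 2 (Pursuer) has 2→4.
A3 = A2; e.g. 3 (Evader) can still go to 6. Fixed point.
Pursuer's attractor = {1, 2, 4}; Evader avoids the target exactly from the complement.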